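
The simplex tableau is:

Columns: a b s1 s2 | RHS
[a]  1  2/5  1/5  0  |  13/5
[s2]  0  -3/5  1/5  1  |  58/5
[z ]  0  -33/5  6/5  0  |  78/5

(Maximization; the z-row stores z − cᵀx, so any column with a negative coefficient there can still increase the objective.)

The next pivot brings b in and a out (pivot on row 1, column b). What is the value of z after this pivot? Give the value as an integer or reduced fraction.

Minimum ratio for b: (13/5)/(2/5) = 13/2.
z changes by −(z-row coeff of b)·ratio = −(-33/5)·(13/2) = 429/10.
New z = 78/5 + (429/10) = 117/2.

117/2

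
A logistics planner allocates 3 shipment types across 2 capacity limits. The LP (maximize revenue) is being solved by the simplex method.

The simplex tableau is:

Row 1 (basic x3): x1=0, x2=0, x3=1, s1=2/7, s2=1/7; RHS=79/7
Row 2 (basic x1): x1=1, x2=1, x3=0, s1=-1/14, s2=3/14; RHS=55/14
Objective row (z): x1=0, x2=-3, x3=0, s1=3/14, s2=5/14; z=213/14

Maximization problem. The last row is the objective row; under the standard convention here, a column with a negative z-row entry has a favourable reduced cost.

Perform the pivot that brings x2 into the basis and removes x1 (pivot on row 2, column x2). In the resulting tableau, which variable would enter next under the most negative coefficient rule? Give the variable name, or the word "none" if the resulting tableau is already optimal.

Pivot element 1. New z-row = old z-row − (-3)·(row 2/1).
Updated z-row coefficients: x1: 3, x2: 0, x3: 0, s1: 0, s2: 1.
No coefficient is strictly negative; the tableau after this pivot is optimal.

none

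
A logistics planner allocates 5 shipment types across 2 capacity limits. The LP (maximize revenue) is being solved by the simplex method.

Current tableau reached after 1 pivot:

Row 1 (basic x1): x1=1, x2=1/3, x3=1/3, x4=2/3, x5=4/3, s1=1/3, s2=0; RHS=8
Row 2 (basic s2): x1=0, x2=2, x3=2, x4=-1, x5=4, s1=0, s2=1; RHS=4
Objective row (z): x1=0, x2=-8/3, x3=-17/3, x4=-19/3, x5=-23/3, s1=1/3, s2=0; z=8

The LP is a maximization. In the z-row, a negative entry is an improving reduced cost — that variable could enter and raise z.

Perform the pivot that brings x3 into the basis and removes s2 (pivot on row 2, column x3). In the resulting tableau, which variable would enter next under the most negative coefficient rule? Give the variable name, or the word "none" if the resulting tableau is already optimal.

Pivot element 2. New z-row = old z-row − (-17/3)·(row 2/2).
Updated z-row coefficients: x1: 0, x2: 3, x3: 0, x4: -55/6, x5: 11/3, s1: 1/3, s2: 17/6.
The most negative is -55/6 in column x4, so x4 would enter next.

x4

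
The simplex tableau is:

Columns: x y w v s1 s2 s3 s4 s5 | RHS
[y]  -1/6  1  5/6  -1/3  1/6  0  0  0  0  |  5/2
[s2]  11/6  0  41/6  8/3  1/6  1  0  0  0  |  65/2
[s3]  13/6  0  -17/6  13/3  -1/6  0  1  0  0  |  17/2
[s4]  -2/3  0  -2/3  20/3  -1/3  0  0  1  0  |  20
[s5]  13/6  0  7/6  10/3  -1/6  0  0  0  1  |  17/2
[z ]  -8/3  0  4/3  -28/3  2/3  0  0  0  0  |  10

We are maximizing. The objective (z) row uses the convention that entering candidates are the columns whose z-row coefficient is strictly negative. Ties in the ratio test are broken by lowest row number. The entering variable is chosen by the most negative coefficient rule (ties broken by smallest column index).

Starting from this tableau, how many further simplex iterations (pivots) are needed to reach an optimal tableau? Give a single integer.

2

pivot: v in, s3 out → z = 368/13
pivot: w in, s5 out → z = 902/29
No improving column remains; optimal.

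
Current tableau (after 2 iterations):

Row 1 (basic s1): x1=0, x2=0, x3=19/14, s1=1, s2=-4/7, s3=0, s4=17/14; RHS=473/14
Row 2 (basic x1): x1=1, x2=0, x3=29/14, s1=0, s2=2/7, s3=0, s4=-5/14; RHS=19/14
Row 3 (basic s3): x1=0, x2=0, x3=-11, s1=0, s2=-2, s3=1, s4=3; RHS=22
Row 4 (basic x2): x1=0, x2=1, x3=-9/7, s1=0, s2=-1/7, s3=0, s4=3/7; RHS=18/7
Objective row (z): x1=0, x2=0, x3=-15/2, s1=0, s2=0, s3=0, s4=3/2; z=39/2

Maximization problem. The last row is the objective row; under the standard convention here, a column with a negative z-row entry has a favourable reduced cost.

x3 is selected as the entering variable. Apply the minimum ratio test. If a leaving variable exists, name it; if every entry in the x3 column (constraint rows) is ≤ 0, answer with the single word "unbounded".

Ratios: row 1 (s1): (473/14)/(19/14) = 473/19; row 2 (x1): (19/14)/(29/14) = 19/29; row 3 (s3): entry -11 ≤ 0, skip; row 4 (x2): entry -9/7 ≤ 0, skip.
Minimum ratio is in the x1 row, so x1 leaves.

x1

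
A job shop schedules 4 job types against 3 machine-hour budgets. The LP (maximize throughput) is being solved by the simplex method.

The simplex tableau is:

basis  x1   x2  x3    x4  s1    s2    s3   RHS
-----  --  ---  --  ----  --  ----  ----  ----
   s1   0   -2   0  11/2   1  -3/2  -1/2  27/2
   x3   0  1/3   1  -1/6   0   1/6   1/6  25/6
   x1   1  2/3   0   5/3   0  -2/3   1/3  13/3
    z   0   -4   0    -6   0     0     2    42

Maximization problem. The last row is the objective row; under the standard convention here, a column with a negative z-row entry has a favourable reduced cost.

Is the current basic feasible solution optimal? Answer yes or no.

no

Column x2 has objective-row coefficient -4, which is negative; an improving pivot exists, so not yet optimal.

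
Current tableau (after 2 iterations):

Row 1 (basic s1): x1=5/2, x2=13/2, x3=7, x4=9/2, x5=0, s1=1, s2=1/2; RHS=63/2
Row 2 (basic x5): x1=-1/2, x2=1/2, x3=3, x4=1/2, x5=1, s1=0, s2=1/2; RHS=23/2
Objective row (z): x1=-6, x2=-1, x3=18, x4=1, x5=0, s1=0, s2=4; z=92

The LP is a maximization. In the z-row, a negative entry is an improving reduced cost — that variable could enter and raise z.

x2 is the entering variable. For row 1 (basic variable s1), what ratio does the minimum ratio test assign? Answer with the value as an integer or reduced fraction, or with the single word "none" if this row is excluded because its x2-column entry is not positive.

63/13

Ratio = RHS / (x2 entry) = (63/2) / (13/2) = 63/13.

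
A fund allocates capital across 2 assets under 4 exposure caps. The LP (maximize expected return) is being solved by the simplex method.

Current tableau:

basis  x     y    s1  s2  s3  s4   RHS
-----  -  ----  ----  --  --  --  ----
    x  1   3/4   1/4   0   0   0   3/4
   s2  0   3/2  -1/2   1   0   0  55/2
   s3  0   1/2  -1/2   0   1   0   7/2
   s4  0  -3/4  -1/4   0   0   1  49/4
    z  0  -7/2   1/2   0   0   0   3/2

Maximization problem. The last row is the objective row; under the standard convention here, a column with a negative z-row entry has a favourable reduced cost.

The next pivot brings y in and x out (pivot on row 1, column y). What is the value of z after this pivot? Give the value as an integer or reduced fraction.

Minimum ratio for y: (3/4)/(3/4) = 1.
z changes by −(z-row coeff of y)·ratio = −(-7/2)·1 = 7/2.
New z = 3/2 + (7/2) = 5.

5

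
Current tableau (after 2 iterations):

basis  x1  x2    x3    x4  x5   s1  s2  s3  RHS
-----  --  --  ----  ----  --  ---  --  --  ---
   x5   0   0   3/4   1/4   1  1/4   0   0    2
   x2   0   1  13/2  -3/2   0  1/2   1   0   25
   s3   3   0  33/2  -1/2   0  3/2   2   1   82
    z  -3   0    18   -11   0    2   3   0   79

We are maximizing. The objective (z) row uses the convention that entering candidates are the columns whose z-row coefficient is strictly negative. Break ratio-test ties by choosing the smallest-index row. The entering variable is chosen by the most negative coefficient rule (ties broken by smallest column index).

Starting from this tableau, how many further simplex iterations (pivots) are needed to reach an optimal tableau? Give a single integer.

2

pivot: x4 in, x5 out → z = 167
pivot: x1 in, s3 out → z = 253
No improving column remains; optimal.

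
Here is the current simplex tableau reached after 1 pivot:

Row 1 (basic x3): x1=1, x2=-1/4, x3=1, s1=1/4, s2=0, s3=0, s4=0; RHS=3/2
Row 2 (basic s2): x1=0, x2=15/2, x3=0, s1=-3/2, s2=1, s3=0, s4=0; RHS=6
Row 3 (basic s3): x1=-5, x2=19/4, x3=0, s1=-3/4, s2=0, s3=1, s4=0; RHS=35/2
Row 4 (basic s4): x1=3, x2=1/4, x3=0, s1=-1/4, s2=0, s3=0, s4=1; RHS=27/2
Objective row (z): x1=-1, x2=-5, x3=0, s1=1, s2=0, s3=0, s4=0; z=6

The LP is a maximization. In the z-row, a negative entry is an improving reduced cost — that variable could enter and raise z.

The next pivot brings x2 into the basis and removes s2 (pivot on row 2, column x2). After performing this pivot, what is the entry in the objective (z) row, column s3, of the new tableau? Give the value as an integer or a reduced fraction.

Pivot element is row 2, column x2: 15/2.
Normalize row 2: new (row 2, s3) = 0/(15/2) = 0.
z-row ← z-row − (-5)·(new row 2): 0 − (-5)·0 = 0.

0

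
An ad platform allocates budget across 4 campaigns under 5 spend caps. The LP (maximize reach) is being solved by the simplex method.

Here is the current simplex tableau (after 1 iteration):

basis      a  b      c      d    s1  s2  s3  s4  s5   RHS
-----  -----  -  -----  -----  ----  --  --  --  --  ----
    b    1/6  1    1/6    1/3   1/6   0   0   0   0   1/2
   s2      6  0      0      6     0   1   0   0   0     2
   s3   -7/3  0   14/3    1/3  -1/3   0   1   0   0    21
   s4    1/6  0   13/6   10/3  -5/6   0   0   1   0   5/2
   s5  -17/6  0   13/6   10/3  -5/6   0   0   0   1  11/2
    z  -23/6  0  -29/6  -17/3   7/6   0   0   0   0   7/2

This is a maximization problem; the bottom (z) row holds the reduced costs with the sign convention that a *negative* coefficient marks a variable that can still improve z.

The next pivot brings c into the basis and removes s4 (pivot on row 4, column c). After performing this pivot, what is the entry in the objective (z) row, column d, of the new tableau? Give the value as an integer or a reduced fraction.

23/13

Pivot element is row 4, column c: 13/6.
Normalize row 4: new (row 4, d) = (10/3)/(13/6) = 20/13.
z-row ← z-row − (-29/6)·(new row 4): -17/3 − (-29/6)·(20/13) = 23/13.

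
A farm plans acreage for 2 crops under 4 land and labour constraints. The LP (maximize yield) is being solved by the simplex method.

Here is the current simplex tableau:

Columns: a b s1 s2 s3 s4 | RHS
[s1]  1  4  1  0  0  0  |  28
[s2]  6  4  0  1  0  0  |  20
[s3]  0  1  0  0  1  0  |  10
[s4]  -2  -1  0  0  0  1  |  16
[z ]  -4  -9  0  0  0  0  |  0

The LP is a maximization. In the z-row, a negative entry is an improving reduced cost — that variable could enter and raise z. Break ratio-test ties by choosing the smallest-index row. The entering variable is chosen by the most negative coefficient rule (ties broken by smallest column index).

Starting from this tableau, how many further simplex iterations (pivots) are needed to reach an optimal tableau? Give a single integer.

1

pivot: b in, s2 out → z = 45
No improving column remains; optimal.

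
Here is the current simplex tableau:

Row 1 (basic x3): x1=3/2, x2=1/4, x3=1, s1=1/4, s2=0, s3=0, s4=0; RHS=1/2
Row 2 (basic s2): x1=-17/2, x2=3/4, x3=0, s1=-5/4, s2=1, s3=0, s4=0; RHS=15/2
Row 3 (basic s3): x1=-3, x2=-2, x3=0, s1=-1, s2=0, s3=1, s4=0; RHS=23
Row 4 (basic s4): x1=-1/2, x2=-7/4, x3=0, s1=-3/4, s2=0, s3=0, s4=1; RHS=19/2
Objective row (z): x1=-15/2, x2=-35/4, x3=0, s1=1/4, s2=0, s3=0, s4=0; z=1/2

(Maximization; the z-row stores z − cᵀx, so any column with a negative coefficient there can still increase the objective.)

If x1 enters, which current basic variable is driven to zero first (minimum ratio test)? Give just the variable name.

Ratios: row 1 (x3): (1/2)/(3/2) = 1/3; row 2 (s2): entry -17/2 ≤ 0, skip; row 3 (s3): entry -3 ≤ 0, skip; row 4 (s4): entry -1/2 ≤ 0, skip.
Minimum ratio 1/3 is in the x3 row, so x3 leaves.

x3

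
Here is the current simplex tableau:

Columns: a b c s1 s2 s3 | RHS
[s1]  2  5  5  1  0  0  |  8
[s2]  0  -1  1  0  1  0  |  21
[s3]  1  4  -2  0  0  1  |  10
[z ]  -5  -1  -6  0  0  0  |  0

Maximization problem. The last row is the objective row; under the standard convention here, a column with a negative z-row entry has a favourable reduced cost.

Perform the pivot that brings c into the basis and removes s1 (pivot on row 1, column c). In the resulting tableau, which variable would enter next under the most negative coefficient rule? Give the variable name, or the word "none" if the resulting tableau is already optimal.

a

Pivot element 5. New z-row = old z-row − (-6)·(row 1/5).
Updated z-row coefficients: a: -13/5, b: 5, c: 0, s1: 6/5, s2: 0, s3: 0.
The most negative is -13/5 in column a, so a would enter next.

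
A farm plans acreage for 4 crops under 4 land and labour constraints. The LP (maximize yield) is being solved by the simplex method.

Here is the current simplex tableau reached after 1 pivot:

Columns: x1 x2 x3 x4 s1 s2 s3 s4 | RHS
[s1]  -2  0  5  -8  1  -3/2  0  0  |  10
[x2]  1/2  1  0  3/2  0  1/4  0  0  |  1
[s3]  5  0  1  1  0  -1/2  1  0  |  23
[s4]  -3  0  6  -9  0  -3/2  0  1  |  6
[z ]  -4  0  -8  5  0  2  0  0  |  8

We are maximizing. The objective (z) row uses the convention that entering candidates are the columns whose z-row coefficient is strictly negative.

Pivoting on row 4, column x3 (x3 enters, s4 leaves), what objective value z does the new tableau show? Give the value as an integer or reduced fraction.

16

Minimum ratio for x3: 6/6 = 1.
z changes by −(z-row coeff of x3)·ratio = −(-8)·1 = 8.
New z = 8 + 8 = 16.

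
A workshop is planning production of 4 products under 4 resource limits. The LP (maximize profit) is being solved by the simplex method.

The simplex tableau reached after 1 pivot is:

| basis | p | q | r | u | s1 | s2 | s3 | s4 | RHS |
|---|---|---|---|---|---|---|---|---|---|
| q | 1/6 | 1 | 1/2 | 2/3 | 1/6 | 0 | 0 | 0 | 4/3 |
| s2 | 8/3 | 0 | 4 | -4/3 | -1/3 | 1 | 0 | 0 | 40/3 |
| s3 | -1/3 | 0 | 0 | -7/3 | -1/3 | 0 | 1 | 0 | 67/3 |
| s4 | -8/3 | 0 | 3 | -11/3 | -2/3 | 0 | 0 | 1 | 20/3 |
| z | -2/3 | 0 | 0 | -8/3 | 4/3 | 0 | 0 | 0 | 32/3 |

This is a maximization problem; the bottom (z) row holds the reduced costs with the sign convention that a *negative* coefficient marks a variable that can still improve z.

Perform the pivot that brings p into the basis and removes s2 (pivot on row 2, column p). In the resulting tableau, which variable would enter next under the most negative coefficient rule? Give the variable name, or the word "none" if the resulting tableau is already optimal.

Pivot element 8/3. New z-row = old z-row − (-2/3)·(row 2/(8/3)).
Updated z-row coefficients: p: 0, q: 0, r: 1, u: -3, s1: 5/4, s2: 1/4, s3: 0, s4: 0.
The most negative is -3 in column u, so u would enter next.

u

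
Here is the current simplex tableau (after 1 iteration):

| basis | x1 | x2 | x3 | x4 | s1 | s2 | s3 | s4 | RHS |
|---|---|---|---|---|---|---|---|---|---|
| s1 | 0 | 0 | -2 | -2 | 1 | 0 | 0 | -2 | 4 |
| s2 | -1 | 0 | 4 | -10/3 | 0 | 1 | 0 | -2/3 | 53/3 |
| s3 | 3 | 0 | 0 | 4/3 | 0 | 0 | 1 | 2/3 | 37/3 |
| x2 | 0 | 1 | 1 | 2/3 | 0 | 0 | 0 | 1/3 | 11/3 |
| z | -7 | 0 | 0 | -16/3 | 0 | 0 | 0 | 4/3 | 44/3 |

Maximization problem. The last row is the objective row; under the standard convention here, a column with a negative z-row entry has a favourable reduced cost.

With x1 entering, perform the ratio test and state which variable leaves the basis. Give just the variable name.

s3

Ratios: row 1 (s1): entry 0 ≤ 0, skip; row 2 (s2): entry -1 ≤ 0, skip; row 3 (s3): (37/3)/3 = 37/9; row 4 (x2): entry 0 ≤ 0, skip.
Minimum ratio 37/9 is in the s3 row, so s3 leaves.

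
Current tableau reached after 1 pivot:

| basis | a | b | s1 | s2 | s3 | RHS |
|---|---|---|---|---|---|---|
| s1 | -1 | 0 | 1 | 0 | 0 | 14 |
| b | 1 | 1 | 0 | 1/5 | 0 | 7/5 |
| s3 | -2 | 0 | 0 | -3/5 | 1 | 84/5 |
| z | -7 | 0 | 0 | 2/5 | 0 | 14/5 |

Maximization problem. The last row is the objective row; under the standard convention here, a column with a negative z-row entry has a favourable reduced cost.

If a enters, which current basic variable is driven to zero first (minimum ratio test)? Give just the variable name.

b

Ratios: row 1 (s1): entry -1 ≤ 0, skip; row 2 (b): (7/5)/1 = 7/5; row 3 (s3): entry -2 ≤ 0, skip.
Minimum ratio 7/5 is in the b row, so b leaves.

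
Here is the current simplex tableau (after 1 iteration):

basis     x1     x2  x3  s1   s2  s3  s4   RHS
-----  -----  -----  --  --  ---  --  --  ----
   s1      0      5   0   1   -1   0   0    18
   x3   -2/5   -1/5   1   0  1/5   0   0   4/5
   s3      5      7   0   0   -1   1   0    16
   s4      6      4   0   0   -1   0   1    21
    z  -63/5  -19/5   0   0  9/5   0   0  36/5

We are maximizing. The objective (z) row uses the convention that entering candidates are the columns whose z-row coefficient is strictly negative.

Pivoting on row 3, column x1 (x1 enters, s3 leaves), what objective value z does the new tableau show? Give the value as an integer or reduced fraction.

Minimum ratio for x1: 16/5 = 16/5.
z changes by −(z-row coeff of x1)·ratio = −(-63/5)·(16/5) = 1008/25.
New z = 36/5 + (1008/25) = 1188/25.

1188/25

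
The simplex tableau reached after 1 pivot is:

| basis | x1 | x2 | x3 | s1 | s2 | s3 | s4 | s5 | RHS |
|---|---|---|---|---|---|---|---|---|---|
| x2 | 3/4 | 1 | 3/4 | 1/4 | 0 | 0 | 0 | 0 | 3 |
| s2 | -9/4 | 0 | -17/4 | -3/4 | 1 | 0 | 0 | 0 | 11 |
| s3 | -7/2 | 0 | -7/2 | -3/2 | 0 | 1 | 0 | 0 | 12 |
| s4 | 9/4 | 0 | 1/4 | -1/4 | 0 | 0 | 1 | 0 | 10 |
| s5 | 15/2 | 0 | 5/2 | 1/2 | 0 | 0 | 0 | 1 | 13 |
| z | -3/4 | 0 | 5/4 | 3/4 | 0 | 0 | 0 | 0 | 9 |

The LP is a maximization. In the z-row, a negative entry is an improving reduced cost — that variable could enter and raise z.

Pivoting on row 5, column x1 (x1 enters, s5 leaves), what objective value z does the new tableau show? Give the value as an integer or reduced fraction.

103/10

Minimum ratio for x1: 13/(15/2) = 26/15.
z changes by −(z-row coeff of x1)·ratio = −(-3/4)·(26/15) = 13/10.
New z = 9 + (13/10) = 103/10.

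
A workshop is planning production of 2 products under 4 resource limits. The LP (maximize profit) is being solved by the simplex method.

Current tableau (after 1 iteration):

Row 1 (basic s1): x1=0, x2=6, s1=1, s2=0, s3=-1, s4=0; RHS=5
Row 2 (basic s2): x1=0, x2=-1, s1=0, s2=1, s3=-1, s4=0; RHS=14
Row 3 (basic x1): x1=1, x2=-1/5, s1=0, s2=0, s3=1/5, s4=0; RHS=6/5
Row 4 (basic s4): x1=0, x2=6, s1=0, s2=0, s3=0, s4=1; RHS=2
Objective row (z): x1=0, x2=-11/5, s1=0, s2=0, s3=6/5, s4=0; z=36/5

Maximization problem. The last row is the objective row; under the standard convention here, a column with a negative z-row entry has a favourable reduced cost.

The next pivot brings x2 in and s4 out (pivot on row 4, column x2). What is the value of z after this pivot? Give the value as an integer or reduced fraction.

Minimum ratio for x2: 2/6 = 1/3.
z changes by −(z-row coeff of x2)·ratio = −(-11/5)·(1/3) = 11/15.
New z = 36/5 + (11/15) = 119/15.

119/15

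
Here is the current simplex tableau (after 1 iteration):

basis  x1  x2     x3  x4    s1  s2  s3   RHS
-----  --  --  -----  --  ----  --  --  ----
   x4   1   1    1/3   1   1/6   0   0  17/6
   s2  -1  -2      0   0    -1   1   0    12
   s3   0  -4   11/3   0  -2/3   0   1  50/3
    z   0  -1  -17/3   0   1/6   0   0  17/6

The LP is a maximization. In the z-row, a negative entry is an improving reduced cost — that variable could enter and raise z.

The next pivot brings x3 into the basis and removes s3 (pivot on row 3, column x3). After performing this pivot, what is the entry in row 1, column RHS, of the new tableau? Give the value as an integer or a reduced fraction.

29/22

Pivot element is row 3, column x3: 11/3.
Normalize row 3: new (row 3, RHS) = (50/3)/(11/3) = 50/11.
row 1 ← row 1 − (1/3)·(new row 3): 17/6 − (1/3)·(50/11) = 29/22.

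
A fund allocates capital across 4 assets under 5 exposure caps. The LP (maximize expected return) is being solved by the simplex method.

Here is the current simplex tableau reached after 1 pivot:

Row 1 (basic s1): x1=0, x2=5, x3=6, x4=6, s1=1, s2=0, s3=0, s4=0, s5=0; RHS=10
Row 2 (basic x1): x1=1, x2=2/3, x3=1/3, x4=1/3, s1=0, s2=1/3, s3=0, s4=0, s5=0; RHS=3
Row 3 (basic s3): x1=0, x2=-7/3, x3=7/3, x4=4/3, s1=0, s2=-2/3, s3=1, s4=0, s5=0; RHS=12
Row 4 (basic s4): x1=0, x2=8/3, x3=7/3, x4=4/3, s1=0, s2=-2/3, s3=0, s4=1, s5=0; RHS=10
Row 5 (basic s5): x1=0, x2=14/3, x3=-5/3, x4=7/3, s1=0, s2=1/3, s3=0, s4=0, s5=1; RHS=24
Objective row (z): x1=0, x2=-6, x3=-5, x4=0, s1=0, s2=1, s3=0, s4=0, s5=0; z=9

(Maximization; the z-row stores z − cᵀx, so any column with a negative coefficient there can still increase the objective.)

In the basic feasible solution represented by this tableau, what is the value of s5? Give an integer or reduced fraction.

s5 is basic (row 5); its value is the RHS of that row: 24.

24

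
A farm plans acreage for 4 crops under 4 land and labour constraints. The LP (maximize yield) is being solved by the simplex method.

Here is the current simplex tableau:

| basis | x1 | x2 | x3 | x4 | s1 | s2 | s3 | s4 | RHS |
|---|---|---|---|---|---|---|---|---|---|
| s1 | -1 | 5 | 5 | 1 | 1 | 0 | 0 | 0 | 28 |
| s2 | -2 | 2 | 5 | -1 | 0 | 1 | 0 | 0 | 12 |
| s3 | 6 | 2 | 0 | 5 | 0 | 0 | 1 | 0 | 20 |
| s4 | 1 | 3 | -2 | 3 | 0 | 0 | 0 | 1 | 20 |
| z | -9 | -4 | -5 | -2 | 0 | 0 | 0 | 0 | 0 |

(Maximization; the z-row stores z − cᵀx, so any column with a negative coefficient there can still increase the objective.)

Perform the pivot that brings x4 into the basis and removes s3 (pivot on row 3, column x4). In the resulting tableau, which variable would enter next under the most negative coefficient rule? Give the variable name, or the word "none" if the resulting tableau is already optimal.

Pivot element 5. New z-row = old z-row − (-2)·(row 3/5).
Updated z-row coefficients: x1: -33/5, x2: -16/5, x3: -5, x4: 0, s1: 0, s2: 0, s3: 2/5, s4: 0.
The most negative is -33/5 in column x1, so x1 would enter next.

x1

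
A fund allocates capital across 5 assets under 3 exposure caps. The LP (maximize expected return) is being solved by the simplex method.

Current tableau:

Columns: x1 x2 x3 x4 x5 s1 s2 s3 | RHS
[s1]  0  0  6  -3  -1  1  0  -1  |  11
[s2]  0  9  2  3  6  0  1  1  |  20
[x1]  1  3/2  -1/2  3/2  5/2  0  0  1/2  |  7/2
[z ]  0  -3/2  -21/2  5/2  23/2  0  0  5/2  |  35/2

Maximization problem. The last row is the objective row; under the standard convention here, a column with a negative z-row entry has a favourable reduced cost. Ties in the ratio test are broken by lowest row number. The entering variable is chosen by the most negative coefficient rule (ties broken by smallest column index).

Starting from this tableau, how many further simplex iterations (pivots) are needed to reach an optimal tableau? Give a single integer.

pivot: x3 in, s1 out → z = 147/4
pivot: x4 in, x1 out → z = 697/15
No improving column remains; optimal.

2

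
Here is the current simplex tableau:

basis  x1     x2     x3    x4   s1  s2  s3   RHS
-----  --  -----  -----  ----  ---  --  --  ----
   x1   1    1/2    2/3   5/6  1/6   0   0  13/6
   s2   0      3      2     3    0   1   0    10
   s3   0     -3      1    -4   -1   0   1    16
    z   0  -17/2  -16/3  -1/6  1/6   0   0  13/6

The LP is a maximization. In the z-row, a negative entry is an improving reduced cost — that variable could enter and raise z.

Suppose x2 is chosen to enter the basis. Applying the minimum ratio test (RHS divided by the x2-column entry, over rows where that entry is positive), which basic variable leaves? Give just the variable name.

Ratios: row 1 (x1): (13/6)/(1/2) = 13/3; row 2 (s2): 10/3 = 10/3; row 3 (s3): entry -3 ≤ 0, skip.
Minimum ratio 10/3 is in the s2 row, so s2 leaves.

s2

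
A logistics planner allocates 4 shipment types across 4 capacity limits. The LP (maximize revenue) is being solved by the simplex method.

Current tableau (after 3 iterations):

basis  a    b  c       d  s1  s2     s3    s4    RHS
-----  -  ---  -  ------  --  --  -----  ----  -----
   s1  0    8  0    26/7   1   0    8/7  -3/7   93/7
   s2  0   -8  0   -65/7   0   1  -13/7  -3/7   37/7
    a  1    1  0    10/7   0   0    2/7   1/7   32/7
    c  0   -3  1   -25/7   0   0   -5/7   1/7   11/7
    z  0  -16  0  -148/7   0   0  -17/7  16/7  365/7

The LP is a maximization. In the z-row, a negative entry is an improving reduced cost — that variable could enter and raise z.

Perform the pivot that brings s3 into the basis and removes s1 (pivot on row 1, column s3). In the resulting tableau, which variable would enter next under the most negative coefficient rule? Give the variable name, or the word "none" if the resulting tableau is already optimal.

d

Pivot element 8/7. New z-row = old z-row − (-17/7)·(row 1/(8/7)).
Updated z-row coefficients: a: 0, b: 1, c: 0, d: -53/4, s1: 17/8, s2: 0, s3: 0, s4: 11/8.
The most negative is -53/4 in column d, so d would enter next.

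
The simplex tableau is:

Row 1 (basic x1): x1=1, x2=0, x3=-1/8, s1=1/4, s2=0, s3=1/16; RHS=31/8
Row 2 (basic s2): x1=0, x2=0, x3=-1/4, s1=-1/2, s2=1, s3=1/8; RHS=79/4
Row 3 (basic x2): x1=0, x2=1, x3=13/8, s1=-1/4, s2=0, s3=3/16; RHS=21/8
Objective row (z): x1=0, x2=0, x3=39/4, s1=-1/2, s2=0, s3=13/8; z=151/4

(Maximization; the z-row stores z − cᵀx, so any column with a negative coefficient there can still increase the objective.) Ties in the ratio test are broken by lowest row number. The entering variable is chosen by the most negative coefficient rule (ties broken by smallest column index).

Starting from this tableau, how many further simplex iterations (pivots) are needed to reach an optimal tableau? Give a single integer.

1

pivot: s1 in, x1 out → z = 91/2
No improving column remains; optimal.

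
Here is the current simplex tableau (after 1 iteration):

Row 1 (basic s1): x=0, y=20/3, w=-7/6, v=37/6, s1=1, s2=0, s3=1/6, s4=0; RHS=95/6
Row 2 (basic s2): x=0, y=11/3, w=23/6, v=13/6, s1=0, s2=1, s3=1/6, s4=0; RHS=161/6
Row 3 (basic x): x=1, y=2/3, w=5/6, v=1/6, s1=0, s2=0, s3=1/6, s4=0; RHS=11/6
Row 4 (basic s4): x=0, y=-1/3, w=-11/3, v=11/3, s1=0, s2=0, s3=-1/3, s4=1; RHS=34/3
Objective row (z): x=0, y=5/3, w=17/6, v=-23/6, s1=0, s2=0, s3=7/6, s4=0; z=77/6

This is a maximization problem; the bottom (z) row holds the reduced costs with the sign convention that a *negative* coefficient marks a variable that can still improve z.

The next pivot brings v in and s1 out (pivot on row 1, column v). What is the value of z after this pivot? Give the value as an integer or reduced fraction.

839/37

Minimum ratio for v: (95/6)/(37/6) = 95/37.
z changes by −(z-row coeff of v)·ratio = −(-23/6)·(95/37) = 2185/222.
New z = 77/6 + (2185/222) = 839/37.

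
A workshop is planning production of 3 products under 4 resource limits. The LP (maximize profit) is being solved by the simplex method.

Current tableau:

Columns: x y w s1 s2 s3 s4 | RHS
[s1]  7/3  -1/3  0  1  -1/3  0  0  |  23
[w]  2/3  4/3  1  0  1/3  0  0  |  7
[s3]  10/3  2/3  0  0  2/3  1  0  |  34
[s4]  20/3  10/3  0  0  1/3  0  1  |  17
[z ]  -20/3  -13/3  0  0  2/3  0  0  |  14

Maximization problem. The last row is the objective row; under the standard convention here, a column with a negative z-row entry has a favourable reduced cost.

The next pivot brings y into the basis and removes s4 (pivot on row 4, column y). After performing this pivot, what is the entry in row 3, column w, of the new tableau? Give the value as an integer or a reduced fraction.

Pivot element is row 4, column y: 10/3.
Normalize row 4: new (row 4, w) = 0/(10/3) = 0.
row 3 ← row 3 − (2/3)·(new row 4): 0 − (2/3)·0 = 0.

0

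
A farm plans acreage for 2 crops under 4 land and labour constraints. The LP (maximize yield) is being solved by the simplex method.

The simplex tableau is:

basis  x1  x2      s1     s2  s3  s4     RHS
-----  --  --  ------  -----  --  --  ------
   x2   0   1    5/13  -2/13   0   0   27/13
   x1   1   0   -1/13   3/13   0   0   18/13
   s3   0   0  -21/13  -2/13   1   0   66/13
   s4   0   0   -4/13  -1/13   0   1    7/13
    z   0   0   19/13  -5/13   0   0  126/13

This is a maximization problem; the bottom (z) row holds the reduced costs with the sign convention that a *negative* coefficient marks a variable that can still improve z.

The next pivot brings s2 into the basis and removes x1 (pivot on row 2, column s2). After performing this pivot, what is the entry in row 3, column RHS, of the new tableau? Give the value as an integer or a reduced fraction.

6

Pivot element is row 2, column s2: 3/13.
Normalize row 2: new (row 2, RHS) = (18/13)/(3/13) = 6.
row 3 ← row 3 − (-2/13)·(new row 2): 66/13 − (-2/13)·6 = 6.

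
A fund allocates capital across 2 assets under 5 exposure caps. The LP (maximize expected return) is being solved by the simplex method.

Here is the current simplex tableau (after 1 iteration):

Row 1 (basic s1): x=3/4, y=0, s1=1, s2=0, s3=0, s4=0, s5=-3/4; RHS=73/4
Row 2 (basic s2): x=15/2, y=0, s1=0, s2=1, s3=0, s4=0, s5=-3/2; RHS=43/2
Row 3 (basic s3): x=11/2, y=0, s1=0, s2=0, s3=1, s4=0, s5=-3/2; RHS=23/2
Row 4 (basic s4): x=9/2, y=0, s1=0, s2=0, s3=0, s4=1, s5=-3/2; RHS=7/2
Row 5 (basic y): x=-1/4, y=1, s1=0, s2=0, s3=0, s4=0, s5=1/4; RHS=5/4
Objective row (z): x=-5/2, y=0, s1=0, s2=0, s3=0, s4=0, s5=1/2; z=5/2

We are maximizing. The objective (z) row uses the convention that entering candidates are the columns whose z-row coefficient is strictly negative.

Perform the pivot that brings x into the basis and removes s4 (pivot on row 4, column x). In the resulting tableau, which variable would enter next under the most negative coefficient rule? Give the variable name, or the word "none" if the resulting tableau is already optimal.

s5

Pivot element 9/2. New z-row = old z-row − (-5/2)·(row 4/(9/2)).
Updated z-row coefficients: x: 0, y: 0, s1: 0, s2: 0, s3: 0, s4: 5/9, s5: -1/3.
The most negative is -1/3 in column s5, so s5 would enter next.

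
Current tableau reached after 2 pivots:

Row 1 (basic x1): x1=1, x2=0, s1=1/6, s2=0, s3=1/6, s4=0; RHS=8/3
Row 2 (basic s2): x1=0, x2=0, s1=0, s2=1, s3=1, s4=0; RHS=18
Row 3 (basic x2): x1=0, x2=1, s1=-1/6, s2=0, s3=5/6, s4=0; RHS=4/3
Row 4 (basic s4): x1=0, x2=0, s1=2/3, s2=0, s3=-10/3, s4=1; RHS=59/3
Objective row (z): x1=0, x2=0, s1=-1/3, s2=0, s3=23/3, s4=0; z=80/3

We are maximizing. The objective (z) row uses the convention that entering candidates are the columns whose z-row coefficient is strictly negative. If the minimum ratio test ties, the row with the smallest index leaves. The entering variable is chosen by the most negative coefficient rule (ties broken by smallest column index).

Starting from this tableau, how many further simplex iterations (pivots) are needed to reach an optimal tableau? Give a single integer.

1

pivot: s1 in, x1 out → z = 32
No improving column remains; optimal.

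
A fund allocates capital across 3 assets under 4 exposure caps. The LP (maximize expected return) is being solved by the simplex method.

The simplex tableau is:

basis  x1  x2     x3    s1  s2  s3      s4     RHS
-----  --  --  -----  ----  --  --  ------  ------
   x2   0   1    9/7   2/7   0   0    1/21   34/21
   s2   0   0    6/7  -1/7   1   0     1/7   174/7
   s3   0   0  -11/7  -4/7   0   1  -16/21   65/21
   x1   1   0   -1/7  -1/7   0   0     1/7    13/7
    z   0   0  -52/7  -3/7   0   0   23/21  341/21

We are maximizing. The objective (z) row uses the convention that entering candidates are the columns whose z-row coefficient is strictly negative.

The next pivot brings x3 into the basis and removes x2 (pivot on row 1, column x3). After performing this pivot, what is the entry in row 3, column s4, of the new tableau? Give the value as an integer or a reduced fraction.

Pivot element is row 1, column x3: 9/7.
Normalize row 1: new (row 1, s4) = (1/21)/(9/7) = 1/27.
row 3 ← row 3 − (-11/7)·(new row 1): -16/21 − (-11/7)·(1/27) = -19/27.

-19/27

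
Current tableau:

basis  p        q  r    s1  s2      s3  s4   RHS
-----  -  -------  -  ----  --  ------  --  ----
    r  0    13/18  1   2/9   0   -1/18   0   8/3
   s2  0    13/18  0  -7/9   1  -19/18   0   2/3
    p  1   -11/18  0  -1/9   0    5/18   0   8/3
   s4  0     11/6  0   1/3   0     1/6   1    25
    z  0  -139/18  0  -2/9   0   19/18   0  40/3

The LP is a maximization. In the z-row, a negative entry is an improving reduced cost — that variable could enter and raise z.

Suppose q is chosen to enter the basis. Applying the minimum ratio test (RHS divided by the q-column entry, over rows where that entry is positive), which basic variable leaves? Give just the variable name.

s2

Ratios: row 1 (r): (8/3)/(13/18) = 48/13; row 2 (s2): (2/3)/(13/18) = 12/13; row 3 (p): entry -11/18 ≤ 0, skip; row 4 (s4): 25/(11/6) = 150/11.
Minimum ratio 12/13 is in the s2 row, so s2 leaves.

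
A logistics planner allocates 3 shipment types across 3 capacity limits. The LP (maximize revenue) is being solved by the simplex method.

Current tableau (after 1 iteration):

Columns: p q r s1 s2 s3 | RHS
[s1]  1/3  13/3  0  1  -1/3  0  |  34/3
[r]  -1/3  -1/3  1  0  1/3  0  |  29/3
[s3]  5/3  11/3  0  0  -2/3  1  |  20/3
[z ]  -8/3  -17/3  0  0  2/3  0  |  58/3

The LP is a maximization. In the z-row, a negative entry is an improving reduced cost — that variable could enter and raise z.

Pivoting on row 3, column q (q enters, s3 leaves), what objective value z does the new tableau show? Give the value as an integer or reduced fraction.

326/11

Minimum ratio for q: (20/3)/(11/3) = 20/11.
z changes by −(z-row coeff of q)·ratio = −(-17/3)·(20/11) = 340/33.
New z = 58/3 + (340/33) = 326/11.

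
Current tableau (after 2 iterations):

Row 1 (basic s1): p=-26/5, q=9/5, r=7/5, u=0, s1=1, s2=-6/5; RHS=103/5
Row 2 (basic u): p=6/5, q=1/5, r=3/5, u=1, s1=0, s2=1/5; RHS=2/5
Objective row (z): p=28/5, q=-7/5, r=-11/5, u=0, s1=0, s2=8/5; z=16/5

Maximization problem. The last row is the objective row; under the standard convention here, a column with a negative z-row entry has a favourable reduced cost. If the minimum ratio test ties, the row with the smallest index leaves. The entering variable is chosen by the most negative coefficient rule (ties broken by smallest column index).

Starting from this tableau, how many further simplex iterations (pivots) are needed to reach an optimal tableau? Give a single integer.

pivot: r in, u out → z = 14/3
pivot: q in, r out → z = 6
No improving column remains; optimal.

2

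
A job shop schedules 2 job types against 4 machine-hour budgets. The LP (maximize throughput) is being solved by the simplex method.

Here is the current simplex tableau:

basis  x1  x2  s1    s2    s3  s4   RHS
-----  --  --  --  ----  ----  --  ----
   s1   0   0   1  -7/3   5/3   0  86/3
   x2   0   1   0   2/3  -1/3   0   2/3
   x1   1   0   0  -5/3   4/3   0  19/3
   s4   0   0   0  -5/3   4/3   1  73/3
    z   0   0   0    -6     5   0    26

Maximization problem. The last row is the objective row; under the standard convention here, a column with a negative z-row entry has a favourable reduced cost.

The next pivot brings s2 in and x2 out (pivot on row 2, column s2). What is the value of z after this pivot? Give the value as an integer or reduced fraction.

32

Minimum ratio for s2: (2/3)/(2/3) = 1.
z changes by −(z-row coeff of s2)·ratio = −(-6)·1 = 6.
New z = 26 + 6 = 32.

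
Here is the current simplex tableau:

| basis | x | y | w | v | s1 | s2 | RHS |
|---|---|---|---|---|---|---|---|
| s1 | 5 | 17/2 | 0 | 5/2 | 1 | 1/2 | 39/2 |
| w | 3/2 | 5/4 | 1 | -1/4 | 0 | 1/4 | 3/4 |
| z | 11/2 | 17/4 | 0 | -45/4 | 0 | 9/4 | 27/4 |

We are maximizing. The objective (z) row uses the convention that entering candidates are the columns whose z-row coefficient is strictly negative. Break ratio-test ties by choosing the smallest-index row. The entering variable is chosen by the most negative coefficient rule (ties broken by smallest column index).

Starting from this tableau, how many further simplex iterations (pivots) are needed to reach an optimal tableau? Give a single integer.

1

pivot: v in, s1 out → z = 189/2
No improving column remains; optimal.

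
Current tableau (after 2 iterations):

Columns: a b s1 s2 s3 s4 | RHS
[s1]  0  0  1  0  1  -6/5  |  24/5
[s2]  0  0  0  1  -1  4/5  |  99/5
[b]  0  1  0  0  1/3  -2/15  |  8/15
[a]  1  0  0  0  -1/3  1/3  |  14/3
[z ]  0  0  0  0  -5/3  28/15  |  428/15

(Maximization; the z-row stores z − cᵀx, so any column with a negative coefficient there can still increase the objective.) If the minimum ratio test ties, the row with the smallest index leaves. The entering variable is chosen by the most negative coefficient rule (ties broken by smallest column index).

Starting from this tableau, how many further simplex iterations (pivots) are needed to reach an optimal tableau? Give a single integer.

1

pivot: s3 in, b out → z = 156/5
No improving column remains; optimal.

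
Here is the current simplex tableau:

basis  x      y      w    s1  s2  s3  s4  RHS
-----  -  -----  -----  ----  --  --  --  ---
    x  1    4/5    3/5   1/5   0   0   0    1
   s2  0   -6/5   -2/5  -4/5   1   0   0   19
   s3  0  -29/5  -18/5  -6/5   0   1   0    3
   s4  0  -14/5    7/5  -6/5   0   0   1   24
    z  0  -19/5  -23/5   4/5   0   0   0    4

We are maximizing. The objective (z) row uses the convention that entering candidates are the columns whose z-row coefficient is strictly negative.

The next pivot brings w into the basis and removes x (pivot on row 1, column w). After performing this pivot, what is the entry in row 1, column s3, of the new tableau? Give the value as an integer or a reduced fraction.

0

Pivot element is row 1, column w: 3/5.
Normalize row 1: new (row 1, s3) = 0/(3/5) = 0.
Row 1 is the pivot row, so the entry is 0.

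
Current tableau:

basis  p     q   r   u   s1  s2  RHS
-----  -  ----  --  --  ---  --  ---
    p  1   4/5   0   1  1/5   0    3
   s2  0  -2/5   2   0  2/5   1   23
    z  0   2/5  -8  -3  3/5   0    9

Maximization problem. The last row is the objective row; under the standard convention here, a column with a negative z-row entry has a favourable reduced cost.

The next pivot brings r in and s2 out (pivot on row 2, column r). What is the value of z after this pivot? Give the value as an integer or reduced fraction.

Minimum ratio for r: 23/2 = 23/2.
z changes by −(z-row coeff of r)·ratio = −(-8)·(23/2) = 92.
New z = 9 + 92 = 101.

101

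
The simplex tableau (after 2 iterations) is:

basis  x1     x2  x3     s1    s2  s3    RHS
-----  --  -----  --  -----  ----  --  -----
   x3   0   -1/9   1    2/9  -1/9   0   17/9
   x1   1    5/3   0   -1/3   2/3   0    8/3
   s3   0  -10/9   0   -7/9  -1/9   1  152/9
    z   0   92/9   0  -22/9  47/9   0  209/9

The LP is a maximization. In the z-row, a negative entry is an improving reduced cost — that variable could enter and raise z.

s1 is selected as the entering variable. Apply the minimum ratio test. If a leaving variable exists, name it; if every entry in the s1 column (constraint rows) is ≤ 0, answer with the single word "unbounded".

Ratios: row 1 (x3): (17/9)/(2/9) = 17/2; row 2 (x1): entry -1/3 ≤ 0, skip; row 3 (s3): entry -7/9 ≤ 0, skip.
Minimum ratio is in the x3 row, so x3 leaves.

x3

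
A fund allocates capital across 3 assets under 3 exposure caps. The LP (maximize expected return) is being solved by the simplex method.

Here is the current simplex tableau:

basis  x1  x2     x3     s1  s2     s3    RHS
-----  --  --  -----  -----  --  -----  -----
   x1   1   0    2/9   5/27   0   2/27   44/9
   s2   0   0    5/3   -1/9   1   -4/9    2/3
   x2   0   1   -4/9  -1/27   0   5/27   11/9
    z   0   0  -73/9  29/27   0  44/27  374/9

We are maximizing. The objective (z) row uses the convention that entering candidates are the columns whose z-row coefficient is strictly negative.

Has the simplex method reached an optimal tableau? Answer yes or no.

no

Column x3 has objective-row coefficient -73/9, which is negative; an improving pivot exists, so not yet optimal.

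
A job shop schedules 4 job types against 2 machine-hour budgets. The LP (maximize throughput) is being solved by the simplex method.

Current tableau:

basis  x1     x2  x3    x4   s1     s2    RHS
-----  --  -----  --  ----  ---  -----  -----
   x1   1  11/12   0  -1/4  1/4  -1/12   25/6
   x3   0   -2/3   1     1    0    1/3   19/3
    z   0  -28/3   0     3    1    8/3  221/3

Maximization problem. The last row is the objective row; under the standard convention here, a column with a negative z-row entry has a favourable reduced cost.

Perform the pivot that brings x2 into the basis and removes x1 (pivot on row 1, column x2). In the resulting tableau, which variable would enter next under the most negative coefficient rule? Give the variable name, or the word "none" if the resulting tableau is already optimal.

none

Pivot element 11/12. New z-row = old z-row − (-28/3)·(row 1/(11/12)).
Updated z-row coefficients: x1: 112/11, x2: 0, x3: 0, x4: 5/11, s1: 39/11, s2: 20/11.
No coefficient is strictly negative; the tableau after this pivot is optimal.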